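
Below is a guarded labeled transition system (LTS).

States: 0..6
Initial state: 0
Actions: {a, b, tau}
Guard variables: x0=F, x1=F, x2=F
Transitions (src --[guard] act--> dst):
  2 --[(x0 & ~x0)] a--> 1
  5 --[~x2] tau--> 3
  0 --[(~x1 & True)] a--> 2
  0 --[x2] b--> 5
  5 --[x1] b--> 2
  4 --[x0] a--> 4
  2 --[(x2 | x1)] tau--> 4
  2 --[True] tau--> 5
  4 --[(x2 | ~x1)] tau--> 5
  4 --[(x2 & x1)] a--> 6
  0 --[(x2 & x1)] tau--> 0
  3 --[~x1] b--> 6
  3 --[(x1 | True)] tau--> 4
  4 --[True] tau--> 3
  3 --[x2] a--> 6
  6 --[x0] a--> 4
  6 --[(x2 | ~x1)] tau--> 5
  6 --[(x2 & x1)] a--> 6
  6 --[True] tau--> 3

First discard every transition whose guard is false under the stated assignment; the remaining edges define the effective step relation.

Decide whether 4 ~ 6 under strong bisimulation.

Answer: BISIMILAR

Working:
Bisimulation quotient by refinement:
  π0 = {{0,1,2,3,4,5,6}}
  π1 = {{0},{1},{2,4,5,6},{3}}
  π2 = {{0},{1},{2},{3},{4,6},{5}}
stable after 3 split(s): 6 block(s)
class of 4: {4,6}; class of 6: {4,6}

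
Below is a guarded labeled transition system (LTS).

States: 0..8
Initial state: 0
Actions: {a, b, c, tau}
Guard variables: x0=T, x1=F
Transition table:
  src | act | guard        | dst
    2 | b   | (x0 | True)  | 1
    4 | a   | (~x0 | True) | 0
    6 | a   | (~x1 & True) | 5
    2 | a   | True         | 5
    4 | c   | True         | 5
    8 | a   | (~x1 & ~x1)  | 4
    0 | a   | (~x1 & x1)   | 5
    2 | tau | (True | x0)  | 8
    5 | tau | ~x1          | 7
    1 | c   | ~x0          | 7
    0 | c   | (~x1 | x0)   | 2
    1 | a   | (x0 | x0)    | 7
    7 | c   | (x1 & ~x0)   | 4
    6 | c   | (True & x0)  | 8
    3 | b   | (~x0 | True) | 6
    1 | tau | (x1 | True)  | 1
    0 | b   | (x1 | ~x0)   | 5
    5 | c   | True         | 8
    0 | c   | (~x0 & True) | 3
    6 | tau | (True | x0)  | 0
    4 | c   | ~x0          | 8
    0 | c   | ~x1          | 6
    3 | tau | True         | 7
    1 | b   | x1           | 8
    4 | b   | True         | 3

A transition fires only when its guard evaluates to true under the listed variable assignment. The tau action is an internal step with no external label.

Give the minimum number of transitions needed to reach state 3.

Answer: 4

Trace:
Layered search for 3:
  depth 0: {0}
  depth 1: {2,6}
  depth 2: {1,5,8}
  depth 3: {4,7}
  depth 4: {3}
3 enters at depth 4; path c·tau·a·b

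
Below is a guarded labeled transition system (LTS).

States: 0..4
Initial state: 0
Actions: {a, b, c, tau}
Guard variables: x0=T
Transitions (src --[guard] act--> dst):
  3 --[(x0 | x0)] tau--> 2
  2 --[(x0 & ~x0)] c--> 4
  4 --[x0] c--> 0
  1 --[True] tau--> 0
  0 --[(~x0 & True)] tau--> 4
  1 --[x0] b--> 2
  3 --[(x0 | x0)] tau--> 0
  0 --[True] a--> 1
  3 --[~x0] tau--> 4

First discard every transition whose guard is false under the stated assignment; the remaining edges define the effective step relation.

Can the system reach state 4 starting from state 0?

Answer: UNREACHABLE

Analysis:
Guard filter leaves 6 enabled edge(s).
Layer 0: {0}
Layer 1: {1}  now seen {0,1}
Layer 2: {2}  now seen {0,1,2}
Reachable = {0,1,2}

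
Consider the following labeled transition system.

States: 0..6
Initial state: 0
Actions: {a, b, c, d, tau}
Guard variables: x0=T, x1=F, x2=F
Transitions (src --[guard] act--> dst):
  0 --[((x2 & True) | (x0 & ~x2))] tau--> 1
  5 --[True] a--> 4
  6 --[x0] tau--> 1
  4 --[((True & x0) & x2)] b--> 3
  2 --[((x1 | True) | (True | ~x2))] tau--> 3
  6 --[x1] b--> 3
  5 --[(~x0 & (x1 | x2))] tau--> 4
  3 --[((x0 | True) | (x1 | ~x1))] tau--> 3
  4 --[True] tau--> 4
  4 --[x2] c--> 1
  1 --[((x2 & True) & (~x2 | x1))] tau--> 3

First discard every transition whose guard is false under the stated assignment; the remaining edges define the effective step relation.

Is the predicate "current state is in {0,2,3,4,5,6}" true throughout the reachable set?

Answer: INVARIANT VIOLATED at state 1

Analysis:
Allowed set {0,2,3,4,5,6}
R = {0,1}
  0: ✓
  1: VIOLATES
witness against invariant: tau → 1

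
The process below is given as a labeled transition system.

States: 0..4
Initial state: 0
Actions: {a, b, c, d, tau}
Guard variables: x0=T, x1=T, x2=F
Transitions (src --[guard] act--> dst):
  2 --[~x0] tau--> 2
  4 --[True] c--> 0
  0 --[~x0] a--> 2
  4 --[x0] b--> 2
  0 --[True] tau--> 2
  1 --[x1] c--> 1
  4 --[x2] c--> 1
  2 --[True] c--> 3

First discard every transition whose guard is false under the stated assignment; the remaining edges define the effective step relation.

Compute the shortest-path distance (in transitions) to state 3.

Answer: 2

Trace:
Breadth-first toward 3:
  L0 = {0}
  L1 = {2}
  L2 = {3}
first hit 3 at d=2 via tau·c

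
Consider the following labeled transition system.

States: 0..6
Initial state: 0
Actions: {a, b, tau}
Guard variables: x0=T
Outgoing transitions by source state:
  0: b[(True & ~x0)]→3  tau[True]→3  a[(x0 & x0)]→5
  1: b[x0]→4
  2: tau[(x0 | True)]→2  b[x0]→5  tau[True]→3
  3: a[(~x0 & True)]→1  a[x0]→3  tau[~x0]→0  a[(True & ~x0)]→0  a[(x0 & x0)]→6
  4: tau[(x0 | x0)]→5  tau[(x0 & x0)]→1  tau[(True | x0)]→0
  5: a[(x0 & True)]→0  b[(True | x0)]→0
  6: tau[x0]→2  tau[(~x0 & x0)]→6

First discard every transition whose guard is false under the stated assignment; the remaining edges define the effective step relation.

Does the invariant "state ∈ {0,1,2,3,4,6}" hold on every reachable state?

Safe = {0,1,2,3,4,6}
Reachable = {0,2,3,5,6}
  0: ✓
  2: ✓
  3: ✓
  5: outside
  6: ✓
reach 5 via a — violates

Answer: INVARIANT VIOLATED at state 5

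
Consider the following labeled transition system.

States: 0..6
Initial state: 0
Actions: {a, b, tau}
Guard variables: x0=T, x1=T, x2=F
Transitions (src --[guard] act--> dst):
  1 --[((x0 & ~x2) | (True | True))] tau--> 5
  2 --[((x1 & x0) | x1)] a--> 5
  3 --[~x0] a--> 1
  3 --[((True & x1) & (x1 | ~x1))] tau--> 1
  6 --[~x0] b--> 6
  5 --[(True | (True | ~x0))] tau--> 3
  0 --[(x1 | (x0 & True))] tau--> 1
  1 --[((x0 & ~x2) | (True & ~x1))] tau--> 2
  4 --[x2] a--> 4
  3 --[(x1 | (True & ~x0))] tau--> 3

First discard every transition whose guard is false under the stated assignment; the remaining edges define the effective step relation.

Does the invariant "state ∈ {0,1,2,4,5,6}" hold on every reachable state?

Answer: INVARIANT VIOLATED at state 3

Working:
Inv-set: {0,1,2,4,5,6}
Reachable = {0,1,2,3,5}
  0: ok
  1: ok
  2: ok
  3: VIOLATES
  5: ok
witness against invariant: tau·tau·tau → 3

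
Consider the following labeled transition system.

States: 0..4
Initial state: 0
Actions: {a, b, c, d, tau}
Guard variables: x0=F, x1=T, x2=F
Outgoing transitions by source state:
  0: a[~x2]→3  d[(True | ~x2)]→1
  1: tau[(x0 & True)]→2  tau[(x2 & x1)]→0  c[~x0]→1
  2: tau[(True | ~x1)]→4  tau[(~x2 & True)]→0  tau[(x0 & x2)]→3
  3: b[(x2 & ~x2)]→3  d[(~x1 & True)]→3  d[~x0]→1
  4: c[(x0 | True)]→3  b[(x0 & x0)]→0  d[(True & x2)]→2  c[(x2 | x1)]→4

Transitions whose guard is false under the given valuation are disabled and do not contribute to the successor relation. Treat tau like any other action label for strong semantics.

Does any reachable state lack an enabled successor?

Answer: DEADLOCK-FREE

Trace:
R = {0,1,3}
  0: a→3  d→1  [deg 2]
  1: c→1  [deg 1]
  3: d→1  [deg 1]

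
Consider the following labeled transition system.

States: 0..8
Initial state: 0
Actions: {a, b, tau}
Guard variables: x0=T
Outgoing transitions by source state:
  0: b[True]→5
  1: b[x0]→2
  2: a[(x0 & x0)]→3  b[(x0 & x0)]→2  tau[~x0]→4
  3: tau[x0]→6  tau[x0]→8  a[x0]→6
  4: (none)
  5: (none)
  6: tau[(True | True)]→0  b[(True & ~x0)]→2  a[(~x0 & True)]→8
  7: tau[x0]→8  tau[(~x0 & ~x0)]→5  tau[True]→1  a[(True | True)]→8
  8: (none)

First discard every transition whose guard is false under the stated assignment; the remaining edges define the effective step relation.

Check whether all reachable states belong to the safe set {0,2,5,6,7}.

Answer: INVARIANT HOLDS

Trace:
Safe = {0,2,5,6,7}
Reach set: {0,5}
  0: ok
  5: ok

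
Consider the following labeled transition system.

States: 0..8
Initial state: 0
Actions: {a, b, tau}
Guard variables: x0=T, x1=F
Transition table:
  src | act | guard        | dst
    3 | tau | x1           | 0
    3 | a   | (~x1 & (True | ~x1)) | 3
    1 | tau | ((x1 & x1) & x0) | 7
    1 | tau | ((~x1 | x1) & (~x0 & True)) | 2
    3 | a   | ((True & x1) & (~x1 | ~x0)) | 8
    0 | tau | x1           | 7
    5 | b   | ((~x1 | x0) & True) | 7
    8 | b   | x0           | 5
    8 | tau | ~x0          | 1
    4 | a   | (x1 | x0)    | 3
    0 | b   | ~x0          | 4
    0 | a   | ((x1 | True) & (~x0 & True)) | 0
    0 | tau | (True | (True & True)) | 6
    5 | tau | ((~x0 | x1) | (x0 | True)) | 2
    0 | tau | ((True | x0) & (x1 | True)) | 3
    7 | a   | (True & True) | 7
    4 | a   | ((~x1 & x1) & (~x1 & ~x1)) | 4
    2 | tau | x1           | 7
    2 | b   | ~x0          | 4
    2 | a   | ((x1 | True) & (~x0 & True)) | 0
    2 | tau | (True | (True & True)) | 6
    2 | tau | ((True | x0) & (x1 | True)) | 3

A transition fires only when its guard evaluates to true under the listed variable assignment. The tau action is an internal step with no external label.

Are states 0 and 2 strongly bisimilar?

Answer: BISIMILAR

Analysis:
Refine partition for ~:
  round 0: {{0,1,2,3,4,5,6,7,8}}
  round 1: {{0,2},{1,6},{3,4,7},{5},{8}}
stable after 2 split(s): 5 block(s)
0∈{0,2}, 2∈{0,2}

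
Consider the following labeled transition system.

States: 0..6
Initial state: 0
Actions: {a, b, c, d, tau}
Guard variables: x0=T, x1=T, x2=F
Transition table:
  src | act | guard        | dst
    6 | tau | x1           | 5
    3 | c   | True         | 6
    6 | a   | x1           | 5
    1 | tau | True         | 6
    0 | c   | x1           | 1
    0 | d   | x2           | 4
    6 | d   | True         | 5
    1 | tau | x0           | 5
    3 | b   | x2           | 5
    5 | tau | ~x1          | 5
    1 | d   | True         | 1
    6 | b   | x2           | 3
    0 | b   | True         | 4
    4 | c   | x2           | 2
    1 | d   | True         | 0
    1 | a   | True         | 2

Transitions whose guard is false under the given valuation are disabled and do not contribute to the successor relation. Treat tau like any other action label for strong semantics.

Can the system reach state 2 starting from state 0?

Answer: REACHABLE

Working:
Guard filter leaves 11 enabled edge(s).
depth 0: {0}
depth 1: {1,4}  cumulative {0,1,4}
depth 2: {2,5,6}  cumulative {0,1,2,4,5,6}
Reach set: {0,1,2,4,5,6}
Path to 2: c·a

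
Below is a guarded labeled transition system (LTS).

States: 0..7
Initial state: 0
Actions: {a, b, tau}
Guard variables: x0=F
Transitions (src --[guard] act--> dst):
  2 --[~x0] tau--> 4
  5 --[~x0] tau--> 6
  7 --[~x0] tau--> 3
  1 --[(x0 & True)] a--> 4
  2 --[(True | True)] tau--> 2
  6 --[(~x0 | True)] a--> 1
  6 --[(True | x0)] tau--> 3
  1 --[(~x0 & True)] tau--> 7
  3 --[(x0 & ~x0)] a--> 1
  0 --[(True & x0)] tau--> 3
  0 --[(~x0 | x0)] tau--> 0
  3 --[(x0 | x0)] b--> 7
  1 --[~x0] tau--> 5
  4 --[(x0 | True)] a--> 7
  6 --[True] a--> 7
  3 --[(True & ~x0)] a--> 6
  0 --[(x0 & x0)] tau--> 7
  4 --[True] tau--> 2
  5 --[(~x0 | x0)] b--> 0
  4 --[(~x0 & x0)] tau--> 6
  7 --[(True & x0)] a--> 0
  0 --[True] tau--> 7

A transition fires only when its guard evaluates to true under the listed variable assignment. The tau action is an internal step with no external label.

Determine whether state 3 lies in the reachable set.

15 transition(s) survive guard evaluation.
depth 0: {0}
depth 1: {7}  cumulative {0,7}
depth 2: {3}  cumulative {0,3,7}
depth 3: {6}  cumulative {0,3,6,7}
depth 4: {1}  cumulative {0,1,3,6,7}
depth 5: {5}  cumulative {0,1,3,5,6,7}
R = {0,1,3,5,6,7}
witness 3: tau·tau

Answer: REACHABLE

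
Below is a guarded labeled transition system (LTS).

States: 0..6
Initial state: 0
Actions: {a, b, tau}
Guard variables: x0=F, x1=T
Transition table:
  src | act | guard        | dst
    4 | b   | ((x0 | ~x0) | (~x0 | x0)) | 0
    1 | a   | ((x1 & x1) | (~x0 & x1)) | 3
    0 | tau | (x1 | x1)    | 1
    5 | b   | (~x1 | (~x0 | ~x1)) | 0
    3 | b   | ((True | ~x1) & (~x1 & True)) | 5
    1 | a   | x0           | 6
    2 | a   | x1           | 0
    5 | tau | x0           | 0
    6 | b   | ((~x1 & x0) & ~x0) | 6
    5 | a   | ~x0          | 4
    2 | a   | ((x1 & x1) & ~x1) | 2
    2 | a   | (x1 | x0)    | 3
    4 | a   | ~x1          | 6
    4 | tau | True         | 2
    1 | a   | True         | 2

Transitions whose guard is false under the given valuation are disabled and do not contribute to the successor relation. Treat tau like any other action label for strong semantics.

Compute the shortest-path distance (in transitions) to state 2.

Answer: 2

Working:
BFS to 2:
  L0 = {0}
  L1 = {1}
  L2 = {2,3}
first hit 2 at d=2 via tau·a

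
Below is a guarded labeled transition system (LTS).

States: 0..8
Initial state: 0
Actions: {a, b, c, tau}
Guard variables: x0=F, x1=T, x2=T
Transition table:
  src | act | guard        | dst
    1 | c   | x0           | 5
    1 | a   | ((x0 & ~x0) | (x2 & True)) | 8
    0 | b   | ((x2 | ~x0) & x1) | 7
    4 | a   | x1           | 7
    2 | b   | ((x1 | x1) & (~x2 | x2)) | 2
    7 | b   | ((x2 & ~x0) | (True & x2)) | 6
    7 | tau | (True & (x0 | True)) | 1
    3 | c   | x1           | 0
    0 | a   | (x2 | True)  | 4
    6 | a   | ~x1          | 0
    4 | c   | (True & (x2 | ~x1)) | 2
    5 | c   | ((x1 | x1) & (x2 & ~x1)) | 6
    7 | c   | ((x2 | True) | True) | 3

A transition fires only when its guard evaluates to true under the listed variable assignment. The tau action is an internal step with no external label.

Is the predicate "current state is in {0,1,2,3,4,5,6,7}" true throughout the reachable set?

Inv-set: {0,1,2,3,4,5,6,7}
Reach set: {0,1,2,3,4,6,7,8}
  0: safe
  1: safe
  2: safe
  3: safe
  4: safe
  6: safe
  7: safe
  8: ✗ unsafe
reach 8 via b·tau·a — violates

Answer: INVARIANT VIOLATED at state 8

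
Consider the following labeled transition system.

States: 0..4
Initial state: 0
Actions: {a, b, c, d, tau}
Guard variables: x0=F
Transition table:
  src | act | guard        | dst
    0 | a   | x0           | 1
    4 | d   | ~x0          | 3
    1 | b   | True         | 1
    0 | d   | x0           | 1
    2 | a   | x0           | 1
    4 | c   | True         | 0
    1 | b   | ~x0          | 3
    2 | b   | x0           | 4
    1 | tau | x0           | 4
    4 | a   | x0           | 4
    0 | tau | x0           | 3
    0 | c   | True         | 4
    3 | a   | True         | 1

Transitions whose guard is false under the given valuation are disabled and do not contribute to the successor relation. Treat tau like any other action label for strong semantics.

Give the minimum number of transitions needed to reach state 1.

Answer: 3

Working:
Breadth-first toward 1:
  Layer 0: {0}
  Layer 1: {4}
  Layer 2: {3}
  Layer 3: {1}
1 enters at depth 3; path c·d·a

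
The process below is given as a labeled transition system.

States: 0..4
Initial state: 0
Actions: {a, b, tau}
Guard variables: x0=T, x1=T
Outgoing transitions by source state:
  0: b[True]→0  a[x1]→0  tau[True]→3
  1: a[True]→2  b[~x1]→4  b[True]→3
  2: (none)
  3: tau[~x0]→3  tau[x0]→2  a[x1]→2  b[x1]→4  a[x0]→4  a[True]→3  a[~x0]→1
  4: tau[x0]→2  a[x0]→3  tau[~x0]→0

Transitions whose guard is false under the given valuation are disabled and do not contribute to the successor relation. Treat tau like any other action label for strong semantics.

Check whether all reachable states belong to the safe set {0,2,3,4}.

Allowed set {0,2,3,4}
Reachable = {0,2,3,4}
  0: ok
  2: ok
  3: ok
  4: ok

Answer: INVARIANT HOLDS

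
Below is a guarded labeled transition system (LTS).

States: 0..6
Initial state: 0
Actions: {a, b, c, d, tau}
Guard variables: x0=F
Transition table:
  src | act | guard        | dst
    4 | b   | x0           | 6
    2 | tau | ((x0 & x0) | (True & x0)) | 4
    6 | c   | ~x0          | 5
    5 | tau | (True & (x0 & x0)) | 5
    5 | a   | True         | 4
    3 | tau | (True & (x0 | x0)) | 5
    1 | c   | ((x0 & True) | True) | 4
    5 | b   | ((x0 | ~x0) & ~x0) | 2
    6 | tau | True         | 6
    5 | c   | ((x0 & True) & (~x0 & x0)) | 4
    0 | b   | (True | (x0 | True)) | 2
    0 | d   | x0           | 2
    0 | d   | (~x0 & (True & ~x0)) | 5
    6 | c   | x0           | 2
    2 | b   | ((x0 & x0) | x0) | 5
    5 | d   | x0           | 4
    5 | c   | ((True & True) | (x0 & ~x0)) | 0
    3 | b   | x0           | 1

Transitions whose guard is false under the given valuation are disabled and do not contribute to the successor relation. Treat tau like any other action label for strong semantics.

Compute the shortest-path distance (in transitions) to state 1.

Answer: UNREACHABLE

Analysis:
BFS to 1:
  depth 0: {0}
  depth 1: {2,5}
  depth 2: {4}
1 never appears.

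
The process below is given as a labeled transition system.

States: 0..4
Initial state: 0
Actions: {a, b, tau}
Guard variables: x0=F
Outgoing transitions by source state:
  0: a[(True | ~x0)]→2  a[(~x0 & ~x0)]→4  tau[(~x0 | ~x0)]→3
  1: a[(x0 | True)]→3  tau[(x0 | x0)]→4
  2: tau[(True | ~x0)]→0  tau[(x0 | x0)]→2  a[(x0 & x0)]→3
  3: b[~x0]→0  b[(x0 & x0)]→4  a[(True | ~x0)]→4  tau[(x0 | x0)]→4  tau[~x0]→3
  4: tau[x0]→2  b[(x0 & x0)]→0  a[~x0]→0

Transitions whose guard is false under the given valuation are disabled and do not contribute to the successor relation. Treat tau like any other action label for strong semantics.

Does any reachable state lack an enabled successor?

R = {0,2,3,4}
  0: a→2  a→4  tau→3  [deg 3]
  2: tau→0  [deg 1]
  3: a→4  b→0  tau→3  [deg 3]
  4: a→0  [deg 1]

Answer: DEADLOCK-FREE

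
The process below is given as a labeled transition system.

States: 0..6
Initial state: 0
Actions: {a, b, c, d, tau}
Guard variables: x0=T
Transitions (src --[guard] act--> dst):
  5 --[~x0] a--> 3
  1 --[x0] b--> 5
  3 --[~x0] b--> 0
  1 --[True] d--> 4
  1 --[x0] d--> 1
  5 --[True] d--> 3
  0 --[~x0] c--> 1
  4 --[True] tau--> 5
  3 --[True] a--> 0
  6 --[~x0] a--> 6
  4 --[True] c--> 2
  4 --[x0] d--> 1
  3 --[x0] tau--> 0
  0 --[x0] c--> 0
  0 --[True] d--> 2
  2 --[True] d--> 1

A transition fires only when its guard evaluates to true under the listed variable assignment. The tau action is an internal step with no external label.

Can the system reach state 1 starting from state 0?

Guard filter leaves 12 enabled edge(s).
L0 = {0}
L1 = {2}  cumulative {0,2}
L2 = {1}  cumulative {0,1,2}
L3 = {4,5}  cumulative {0,1,2,4,5}
L4 = {3}  cumulative {0,1,2,3,4,5}
Reachable = {0,1,2,3,4,5}
trace reaching 1: d·d

Answer: REACHABLE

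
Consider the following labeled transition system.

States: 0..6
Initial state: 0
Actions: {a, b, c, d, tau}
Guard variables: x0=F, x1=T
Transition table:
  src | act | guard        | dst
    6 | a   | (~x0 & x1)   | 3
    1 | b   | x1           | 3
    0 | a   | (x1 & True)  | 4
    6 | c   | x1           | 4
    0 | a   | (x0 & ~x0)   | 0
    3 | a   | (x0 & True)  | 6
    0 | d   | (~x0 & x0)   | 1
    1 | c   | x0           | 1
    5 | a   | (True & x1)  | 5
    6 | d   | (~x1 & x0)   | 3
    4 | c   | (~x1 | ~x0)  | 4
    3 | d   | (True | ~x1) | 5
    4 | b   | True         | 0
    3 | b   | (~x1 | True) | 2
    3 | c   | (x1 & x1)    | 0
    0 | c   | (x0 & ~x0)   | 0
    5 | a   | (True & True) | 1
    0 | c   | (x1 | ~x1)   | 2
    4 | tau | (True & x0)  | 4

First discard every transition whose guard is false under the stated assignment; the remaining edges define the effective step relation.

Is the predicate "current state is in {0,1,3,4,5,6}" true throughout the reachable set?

Answer: INVARIANT VIOLATED at state 2

Working:
Inv-set: {0,1,3,4,5,6}
Reach set: {0,2,4}
  0: ok
  2: ✗ unsafe
  4: ok
witness against invariant: c → 2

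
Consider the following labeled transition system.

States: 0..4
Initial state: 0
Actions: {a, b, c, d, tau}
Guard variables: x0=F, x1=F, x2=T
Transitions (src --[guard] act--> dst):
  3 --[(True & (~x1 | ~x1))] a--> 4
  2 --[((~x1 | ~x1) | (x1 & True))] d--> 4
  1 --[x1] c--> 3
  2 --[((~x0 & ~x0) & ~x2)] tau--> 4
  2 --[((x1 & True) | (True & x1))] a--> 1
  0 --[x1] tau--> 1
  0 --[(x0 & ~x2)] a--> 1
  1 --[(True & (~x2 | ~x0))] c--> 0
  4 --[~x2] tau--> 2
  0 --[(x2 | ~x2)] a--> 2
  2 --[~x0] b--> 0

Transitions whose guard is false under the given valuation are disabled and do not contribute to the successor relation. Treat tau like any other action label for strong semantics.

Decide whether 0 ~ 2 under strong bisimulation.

Answer: NOT BISIMILAR

Trace:
Bisimulation quotient by refinement:
  round 0: {{0,1,2,3,4}}
  round 1: {{0,3},{1},{2},{4}}
  round 2: {{0},{1},{2},{3},{4}}
Fixed point at round 3; 5 class(es).
[0]={0}  [2]={2}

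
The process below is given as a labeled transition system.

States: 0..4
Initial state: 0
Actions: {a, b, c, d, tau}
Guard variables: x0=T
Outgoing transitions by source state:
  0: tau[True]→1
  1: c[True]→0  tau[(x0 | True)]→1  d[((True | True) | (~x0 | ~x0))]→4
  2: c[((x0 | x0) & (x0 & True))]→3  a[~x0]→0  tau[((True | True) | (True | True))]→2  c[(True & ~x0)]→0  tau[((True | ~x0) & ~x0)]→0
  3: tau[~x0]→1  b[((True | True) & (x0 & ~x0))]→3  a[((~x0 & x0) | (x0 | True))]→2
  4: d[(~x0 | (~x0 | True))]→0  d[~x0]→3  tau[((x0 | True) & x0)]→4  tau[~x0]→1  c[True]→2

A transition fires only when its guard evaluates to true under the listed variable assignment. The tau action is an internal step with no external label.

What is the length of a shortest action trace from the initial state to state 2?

Breadth-first toward 2:
  Layer 0: {0}
  Layer 1: {1}
  Layer 2: {4}
  Layer 3: {2}
2 enters at depth 3; path tau·d·c

Answer: 3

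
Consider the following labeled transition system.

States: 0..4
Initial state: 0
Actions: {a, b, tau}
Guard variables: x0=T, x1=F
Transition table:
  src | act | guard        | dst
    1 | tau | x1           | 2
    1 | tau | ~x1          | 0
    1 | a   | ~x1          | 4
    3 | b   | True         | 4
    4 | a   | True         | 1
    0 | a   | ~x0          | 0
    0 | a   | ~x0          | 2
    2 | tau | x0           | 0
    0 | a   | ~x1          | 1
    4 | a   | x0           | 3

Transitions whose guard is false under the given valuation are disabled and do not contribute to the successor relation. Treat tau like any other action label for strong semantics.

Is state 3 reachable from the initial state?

Answer: REACHABLE

Analysis:
7 transition(s) survive guard evaluation.
depth 0: {0}
depth 1: {1}  total {0,1}
depth 2: {4}  total {0,1,4}
depth 3: {3}  total {0,1,3,4}
Reach set: {0,1,3,4}
witness 3: a·a·a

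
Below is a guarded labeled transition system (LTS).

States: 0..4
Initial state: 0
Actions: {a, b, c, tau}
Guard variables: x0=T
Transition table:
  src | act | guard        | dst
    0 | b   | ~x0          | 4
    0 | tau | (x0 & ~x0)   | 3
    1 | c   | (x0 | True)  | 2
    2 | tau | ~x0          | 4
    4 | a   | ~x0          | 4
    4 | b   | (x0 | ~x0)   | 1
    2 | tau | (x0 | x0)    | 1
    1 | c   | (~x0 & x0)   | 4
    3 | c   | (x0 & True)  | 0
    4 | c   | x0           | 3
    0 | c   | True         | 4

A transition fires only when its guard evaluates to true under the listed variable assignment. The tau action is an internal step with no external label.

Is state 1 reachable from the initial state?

Answer: REACHABLE

Working:
After dropping false guards: 6 live edges.
depth 0: {0}
depth 1: {4}  total {0,4}
depth 2: {1,3}  total {0,1,3,4}
depth 3: {2}  total {0,1,2,3,4}
Reach set: {0,1,2,3,4}
witness 1: c·b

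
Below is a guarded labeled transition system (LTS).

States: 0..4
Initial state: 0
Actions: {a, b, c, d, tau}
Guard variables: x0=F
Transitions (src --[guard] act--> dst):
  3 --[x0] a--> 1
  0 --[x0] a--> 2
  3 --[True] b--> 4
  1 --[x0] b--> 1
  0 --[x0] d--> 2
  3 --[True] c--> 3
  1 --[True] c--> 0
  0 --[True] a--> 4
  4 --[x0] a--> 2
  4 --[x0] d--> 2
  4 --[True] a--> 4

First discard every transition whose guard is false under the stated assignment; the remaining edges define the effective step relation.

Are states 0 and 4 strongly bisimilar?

Refine partition for ~:
  P[0] = {{0,1,2,3,4}}
  P[1] = {{0,4},{1},{2},{3}}
stable after 2 split(s): 4 block(s)
class of 0: {0,4}; class of 4: {0,4}

Answer: BISIMILAR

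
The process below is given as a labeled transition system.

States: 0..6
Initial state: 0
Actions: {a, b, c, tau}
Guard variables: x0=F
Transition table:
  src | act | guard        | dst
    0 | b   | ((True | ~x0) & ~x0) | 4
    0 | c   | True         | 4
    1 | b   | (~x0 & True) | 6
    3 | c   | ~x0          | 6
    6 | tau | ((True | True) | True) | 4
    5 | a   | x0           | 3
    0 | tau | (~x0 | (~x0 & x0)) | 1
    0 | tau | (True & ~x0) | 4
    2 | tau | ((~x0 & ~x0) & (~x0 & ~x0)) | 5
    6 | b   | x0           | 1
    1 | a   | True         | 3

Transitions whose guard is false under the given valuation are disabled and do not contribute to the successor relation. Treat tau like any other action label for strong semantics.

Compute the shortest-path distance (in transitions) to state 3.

Answer: 2

Analysis:
BFS to 3:
  Layer 0: {0}
  Layer 1: {1,4}
  Layer 2: {3,6}
3 enters at depth 2; path tau·a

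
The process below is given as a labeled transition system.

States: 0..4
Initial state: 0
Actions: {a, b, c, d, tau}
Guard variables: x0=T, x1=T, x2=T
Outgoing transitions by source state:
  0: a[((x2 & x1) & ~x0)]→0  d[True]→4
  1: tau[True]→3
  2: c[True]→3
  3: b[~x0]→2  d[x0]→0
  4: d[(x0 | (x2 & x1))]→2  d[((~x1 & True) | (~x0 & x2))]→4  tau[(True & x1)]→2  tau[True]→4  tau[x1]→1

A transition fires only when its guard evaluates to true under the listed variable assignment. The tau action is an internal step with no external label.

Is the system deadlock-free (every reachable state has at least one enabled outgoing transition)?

Reach set: {0,1,2,3,4}
  0: d→4  [1 exit(s)]
  1: tau→3  [1 exit(s)]
  2: c→3  [1 exit(s)]
  3: d→0  [1 exit(s)]
  4: d→2  tau→1  tau→2  tau→4  [4 exit(s)]

Answer: DEADLOCK-FREE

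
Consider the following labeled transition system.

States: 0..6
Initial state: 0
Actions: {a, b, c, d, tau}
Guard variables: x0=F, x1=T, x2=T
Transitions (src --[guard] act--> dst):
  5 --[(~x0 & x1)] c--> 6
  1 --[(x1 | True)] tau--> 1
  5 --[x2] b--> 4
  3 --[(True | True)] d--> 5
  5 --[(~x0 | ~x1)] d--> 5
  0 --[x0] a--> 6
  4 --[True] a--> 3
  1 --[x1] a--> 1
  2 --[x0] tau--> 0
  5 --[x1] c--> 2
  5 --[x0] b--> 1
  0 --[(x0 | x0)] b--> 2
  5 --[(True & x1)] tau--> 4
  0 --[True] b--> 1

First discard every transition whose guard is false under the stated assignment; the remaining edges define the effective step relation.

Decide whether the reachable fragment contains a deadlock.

Reach set: {0,1}
  0: b→1  [1 out]
  1: a→1  tau→1  [2 out]

Answer: DEADLOCK-FREE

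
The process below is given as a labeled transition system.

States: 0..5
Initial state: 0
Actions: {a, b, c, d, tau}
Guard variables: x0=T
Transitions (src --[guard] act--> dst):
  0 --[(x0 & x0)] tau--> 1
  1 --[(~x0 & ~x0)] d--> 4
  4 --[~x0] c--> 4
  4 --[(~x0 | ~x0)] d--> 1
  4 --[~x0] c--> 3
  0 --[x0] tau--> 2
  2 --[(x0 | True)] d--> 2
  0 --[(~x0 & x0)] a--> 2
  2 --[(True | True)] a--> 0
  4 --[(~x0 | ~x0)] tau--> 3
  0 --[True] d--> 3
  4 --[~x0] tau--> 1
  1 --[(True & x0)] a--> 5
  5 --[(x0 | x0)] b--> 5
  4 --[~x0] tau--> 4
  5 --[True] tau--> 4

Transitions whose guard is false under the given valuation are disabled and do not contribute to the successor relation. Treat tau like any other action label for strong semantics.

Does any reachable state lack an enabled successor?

Answer: DEADLOCK at state 3

Analysis:
Reach set: {0,1,2,3,4,5}
  0: d→3  tau→1  tau→2  [3 out]
  1: a→5  [1 out]
  2: a→0  d→2  [2 out]
  3: ∅  [STUCK]
  4: ∅  [STUCK]
  5: b→5  tau→4  [2 out]
trace reaching 3: d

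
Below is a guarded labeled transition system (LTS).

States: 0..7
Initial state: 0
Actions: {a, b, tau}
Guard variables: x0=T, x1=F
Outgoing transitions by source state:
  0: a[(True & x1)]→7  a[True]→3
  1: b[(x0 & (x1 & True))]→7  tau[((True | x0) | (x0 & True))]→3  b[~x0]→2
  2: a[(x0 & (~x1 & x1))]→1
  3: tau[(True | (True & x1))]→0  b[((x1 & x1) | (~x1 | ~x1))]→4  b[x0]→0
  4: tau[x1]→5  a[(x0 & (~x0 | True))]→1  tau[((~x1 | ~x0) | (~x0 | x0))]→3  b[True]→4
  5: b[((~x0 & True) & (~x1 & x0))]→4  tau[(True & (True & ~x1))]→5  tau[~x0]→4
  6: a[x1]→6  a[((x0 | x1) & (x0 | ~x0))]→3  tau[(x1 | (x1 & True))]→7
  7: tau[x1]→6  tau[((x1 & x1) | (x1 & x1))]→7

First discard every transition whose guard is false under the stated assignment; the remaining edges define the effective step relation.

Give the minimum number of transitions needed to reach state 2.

Answer: UNREACHABLE

Working:
Layered search for 2:
  Layer 0: {0}
  Layer 1: {3}
  Layer 2: {4}
  Layer 3: {1}
2 never appears.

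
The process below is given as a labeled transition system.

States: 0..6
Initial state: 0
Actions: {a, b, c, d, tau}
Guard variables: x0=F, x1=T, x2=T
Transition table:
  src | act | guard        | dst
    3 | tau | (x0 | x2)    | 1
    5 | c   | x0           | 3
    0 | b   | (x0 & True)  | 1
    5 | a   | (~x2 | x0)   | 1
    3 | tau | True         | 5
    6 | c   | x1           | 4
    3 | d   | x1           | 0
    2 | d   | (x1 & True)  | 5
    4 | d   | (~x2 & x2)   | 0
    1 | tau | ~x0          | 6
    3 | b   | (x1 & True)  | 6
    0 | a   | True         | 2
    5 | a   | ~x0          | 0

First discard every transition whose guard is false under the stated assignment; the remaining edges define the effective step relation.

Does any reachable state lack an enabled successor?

Reach set: {0,2,5}
  0: a→2  [1 exit(s)]
  2: d→5  [1 exit(s)]
  5: a→0  [1 exit(s)]

Answer: DEADLOCK-FREE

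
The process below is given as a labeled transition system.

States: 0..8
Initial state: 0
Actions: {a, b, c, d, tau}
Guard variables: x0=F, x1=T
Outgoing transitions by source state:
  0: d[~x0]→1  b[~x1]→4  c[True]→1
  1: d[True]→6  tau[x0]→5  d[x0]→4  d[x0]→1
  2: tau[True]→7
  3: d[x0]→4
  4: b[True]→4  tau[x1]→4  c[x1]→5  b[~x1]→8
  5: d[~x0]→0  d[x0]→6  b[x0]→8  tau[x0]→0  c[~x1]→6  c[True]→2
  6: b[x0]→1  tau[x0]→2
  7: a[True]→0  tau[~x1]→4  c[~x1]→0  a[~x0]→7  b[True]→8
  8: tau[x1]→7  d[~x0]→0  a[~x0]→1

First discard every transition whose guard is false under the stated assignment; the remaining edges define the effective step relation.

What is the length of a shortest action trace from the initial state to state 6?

Answer: 2

Working:
Layered search for 6:
  Layer 0: {0}
  Layer 1: {1}
  Layer 2: {6}
first hit 6 at d=2 via c·d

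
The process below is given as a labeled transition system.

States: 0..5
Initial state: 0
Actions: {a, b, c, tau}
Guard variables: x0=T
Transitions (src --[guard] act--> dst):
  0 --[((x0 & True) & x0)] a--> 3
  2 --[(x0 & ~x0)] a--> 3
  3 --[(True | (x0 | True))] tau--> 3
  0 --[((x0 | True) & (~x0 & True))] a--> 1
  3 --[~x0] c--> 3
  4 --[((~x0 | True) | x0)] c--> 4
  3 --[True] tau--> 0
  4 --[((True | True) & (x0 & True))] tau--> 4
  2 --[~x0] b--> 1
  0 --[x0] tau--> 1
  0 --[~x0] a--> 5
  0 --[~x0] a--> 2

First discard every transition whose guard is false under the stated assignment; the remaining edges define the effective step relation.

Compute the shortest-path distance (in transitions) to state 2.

BFS to 2:
  L0 = {0}
  L1 = {1,3}
2 never appears.

Answer: UNREACHABLE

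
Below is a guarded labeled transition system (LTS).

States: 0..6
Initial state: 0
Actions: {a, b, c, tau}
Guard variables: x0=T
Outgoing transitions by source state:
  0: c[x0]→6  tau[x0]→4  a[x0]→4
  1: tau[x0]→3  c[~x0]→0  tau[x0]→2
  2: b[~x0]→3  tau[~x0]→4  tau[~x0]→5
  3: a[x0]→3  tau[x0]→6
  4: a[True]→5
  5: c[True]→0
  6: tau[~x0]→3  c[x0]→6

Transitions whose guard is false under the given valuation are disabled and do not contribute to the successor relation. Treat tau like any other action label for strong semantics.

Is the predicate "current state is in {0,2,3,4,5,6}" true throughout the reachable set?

Safe = {0,2,3,4,5,6}
Reach set: {0,4,5,6}
  0: ✓
  4: ✓
  5: ✓
  6: ✓

Answer: INVARIANT HOLDS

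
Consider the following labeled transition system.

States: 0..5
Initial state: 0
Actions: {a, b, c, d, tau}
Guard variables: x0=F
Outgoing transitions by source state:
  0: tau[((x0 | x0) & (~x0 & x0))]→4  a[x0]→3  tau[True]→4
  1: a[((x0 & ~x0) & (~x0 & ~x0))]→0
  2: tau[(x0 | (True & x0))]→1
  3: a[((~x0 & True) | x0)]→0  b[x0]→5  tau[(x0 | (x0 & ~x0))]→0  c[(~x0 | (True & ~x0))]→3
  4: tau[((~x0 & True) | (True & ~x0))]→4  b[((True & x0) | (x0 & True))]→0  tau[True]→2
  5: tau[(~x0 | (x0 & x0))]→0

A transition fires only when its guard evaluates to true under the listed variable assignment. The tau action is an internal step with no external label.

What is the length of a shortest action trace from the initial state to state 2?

Answer: 2

Trace:
BFS to 2:
  L0 = {0}
  L1 = {4}
  L2 = {2}
first hit 2 at d=2 via tau·tau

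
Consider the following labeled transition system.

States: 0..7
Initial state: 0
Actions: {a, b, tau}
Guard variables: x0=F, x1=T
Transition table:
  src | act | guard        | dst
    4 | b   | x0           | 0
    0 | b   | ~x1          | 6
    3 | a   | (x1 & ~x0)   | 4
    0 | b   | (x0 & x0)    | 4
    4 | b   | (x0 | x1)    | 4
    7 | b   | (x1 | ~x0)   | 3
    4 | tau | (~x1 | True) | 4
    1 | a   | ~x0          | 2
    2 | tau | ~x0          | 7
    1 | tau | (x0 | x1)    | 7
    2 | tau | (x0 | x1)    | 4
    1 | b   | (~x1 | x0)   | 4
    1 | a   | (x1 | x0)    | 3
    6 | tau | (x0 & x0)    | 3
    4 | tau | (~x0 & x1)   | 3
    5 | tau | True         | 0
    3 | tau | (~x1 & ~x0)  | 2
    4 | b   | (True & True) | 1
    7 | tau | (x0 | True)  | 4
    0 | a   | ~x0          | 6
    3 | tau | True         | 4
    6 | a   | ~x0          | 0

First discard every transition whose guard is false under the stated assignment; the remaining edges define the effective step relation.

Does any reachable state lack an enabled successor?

R = {0,6}
  0: a→6  [1 exit(s)]
  6: a→0  [1 exit(s)]

Answer: DEADLOCK-FREE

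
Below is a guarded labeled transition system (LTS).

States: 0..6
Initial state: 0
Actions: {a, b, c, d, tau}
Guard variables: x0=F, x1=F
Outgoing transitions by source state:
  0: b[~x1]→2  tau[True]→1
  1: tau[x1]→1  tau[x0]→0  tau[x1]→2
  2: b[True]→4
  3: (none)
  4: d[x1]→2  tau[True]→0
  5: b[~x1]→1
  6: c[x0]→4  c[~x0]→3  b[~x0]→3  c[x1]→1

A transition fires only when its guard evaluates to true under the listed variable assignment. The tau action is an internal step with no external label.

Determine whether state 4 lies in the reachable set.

7 transition(s) survive guard evaluation.
depth 0: {0}
depth 1: {1,2}  cumulative {0,1,2}
depth 2: {4}  cumulative {0,1,2,4}
R = {0,1,2,4}
Path to 4: b·b

Answer: REACHABLE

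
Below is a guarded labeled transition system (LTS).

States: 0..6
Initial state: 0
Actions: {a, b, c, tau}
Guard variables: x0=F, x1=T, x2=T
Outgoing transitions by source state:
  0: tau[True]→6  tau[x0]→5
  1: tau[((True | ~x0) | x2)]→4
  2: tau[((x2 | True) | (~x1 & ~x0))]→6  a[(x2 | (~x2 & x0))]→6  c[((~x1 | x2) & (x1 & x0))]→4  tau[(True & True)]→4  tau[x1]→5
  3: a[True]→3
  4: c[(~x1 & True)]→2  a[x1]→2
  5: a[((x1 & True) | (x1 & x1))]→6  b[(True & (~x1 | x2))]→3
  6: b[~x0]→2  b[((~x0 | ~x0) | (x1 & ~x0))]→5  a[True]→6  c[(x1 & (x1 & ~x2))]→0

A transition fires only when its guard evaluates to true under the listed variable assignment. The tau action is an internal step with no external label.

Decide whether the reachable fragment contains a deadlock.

Answer: DEADLOCK-FREE

Working:
R = {0,2,3,4,5,6}
  0: tau→6  [deg 1]
  2: a→6  tau→4  tau→5  tau→6  [deg 4]
  3: a→3  [deg 1]
  4: a→2  [deg 1]
  5: a→6  b→3  [deg 2]
  6: a→6  b→2  b→5  [deg 3]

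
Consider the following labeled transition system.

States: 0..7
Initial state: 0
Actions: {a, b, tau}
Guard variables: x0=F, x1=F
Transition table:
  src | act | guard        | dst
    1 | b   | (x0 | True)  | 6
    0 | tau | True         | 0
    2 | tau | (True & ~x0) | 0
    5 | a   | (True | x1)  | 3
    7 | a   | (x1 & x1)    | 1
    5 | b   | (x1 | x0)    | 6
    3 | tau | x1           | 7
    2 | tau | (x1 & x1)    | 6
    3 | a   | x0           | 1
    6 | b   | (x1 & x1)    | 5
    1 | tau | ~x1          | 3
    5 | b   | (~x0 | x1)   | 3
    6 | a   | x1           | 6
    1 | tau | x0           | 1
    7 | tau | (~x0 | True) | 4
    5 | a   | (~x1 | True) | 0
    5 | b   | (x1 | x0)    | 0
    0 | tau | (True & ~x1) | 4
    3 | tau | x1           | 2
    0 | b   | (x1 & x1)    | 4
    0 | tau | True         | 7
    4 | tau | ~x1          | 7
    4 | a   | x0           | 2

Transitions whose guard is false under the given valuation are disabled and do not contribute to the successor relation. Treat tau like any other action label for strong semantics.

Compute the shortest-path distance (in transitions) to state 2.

Answer: UNREACHABLE

Trace:
Layered search for 2:
  Layer 0: {0}
  Layer 1: {4,7}
2 never appears.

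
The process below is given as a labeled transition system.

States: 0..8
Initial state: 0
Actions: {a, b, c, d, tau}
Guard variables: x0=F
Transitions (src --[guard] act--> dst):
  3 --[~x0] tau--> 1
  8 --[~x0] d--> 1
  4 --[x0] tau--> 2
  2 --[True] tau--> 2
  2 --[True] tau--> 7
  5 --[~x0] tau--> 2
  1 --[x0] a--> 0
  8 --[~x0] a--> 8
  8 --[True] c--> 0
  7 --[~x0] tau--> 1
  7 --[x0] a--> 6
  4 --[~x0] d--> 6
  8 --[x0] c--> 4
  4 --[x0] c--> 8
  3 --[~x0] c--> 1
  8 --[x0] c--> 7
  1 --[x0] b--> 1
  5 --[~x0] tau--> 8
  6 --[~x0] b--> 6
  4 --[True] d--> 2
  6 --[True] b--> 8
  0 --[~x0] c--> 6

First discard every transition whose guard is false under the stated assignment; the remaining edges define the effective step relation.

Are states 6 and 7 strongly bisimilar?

Bisimulation quotient by refinement:
  round 0: {{0,1,2,3,4,5,6,7,8}}
  round 1: {{0},{1},{2,5,7},{3},{4},{6},{8}}
  round 2: {{0},{1},{2},{3},{4},{5},{6},{7},{8}}
9 equivalence class(es) (converged in 3)
class of 6: {6}; class of 7: {7}

Answer: NOT BISIMILAR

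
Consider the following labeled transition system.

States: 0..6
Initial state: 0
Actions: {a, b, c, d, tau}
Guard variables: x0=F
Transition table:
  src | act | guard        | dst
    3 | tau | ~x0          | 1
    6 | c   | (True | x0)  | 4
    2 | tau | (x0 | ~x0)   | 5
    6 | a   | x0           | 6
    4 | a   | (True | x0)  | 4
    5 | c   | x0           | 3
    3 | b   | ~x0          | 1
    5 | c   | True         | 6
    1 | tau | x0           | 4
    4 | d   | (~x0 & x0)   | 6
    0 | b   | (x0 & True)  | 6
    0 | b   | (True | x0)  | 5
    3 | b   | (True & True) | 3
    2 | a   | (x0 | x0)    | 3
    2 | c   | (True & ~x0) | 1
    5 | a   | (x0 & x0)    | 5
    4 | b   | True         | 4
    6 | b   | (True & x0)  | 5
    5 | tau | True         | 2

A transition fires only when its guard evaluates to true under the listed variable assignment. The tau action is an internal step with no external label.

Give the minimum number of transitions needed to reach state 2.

BFS to 2:
  L0 = {0}
  L1 = {5}
  L2 = {2,6}
depth(2)=2, e.g. b·tau

Answer: 2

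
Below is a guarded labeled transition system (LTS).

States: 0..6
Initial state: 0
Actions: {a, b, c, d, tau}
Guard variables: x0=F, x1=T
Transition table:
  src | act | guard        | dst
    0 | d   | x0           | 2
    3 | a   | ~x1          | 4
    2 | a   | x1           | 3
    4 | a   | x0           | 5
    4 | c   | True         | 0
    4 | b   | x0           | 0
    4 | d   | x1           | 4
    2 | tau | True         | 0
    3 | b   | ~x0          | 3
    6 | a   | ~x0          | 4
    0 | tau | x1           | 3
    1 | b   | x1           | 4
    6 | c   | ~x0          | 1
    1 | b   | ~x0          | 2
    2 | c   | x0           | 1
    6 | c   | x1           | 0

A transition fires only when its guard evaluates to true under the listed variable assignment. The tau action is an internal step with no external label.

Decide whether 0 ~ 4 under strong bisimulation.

Refine partition for ~:
  π0 = {{0,1,2,3,4,5,6}}
  π1 = {{0},{1,3},{2},{4},{5},{6}}
  π2 = {{0},{1},{2},{3},{4},{5},{6}}
stable after 3 split(s): 7 block(s)
0∈{0}, 4∈{4}

Answer: NOT BISIMILAR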